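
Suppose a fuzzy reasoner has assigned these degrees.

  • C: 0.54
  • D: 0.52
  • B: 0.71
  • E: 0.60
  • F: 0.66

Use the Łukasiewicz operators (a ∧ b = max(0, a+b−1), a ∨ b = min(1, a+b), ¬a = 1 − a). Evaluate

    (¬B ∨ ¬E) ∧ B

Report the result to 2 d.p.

¬B = 1 − 0.71 = 0.29
¬E = 1 − 0.60 = 0.40
¬B ∨ ¬E = min(1, a+b) on (0.29, 0.40) = 0.69
(¬B ∨ ¬E) ∧ B = max(0, a+b−1) on (0.69, 0.71) = 0.40

0.40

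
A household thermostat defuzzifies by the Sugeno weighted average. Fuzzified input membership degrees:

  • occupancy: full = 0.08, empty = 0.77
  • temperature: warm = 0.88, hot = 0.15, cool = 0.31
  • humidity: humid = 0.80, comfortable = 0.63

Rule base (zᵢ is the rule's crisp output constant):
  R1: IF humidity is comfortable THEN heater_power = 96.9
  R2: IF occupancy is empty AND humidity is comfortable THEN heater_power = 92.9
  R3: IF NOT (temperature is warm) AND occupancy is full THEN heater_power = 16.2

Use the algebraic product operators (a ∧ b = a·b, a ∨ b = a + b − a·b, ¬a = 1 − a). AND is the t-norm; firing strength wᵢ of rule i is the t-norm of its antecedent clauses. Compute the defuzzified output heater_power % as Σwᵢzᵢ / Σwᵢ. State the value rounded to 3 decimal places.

R1 (z=96.9): comfortable=0.63 → w = 0.6300
R2 (z=92.9): empty=0.77, comfortable=0.63; AND[a·b] → w = 0.4851
R3 (z=16.2): ¬warm=1−0.88=0.12, full=0.08; AND[a·b] → w = 0.0096
Weighted average = (0.6300·96.9 + 0.4851·92.9 + 0.0096·16.2) / (0.6300 + 0.4851 + 0.0096)
  = 106.2683 / 1.1247 = 94.486

94.486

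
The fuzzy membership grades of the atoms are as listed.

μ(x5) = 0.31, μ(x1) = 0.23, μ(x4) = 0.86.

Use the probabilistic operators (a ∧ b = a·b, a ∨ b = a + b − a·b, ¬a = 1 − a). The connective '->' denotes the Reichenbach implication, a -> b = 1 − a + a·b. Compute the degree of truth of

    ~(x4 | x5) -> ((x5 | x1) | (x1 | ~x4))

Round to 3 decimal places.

0.966

x4 | x5 = a + b − a·b on (0.8600, 0.3100) = 0.9034
~(x4 | x5) = 1 − 0.9034 = 0.0966
x5 | x1 = a + b − a·b on (0.3100, 0.2300) = 0.4687
~x4 = 1 − 0.8600 = 0.1400
x1 | ~x4 = a + b − a·b on (0.2300, 0.1400) = 0.3378
(x5 | x1) | (x1 | ~x4) = a + b − a·b on (0.4687, 0.3378) = 0.6482
~(x4 | x5) -> ((x5 | x1) | (x1 | ~x4))  [Reichenbach: 1 − a + a·b] with a=0.0966, b=0.6482 → 0.9660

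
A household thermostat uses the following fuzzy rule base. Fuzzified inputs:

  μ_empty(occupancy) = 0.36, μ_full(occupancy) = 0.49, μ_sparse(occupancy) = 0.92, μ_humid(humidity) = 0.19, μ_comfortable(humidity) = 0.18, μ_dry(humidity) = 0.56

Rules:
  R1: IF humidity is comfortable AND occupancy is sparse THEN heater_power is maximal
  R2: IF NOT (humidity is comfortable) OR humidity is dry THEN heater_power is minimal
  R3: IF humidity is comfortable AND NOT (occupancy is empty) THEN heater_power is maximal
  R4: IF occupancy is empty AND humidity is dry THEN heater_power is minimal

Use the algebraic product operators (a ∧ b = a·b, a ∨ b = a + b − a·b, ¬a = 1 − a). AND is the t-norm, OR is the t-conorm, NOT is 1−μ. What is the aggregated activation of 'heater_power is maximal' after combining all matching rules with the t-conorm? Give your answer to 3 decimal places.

R1: comfortable=0.18, sparse=0.92; AND[a·b] → w = 0.1656
R2: ¬comfortable=1−0.18=0.82, dry=0.56; OR[a + b − a·b] → w = 0.9208
R3: comfortable=0.18, ¬empty=1−0.36=0.64; AND[a·b] → w = 0.1152
R4: empty=0.36, dry=0.56; AND[a·b] → w = 0.2016
Rules with consequent 'maximal': {R1, R3} → strengths 0.1656, 0.1152
Aggregate via t-conorm [a + b − a·b]: 0.2617

0.262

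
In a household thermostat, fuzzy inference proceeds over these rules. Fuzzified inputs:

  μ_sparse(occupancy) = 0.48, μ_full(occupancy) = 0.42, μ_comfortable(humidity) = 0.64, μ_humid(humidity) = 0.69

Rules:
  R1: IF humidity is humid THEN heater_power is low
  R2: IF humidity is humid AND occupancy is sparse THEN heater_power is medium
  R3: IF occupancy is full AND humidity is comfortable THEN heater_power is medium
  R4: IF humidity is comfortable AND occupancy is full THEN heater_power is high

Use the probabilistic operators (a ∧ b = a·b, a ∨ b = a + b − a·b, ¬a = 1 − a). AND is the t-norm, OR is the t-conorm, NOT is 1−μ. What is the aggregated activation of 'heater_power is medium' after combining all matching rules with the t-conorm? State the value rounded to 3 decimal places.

0.511

R1: humid=0.69 → w = 0.6900
R2: humid=0.69, sparse=0.48; AND[a·b] → w = 0.3312
R3: full=0.42, comfortable=0.64; AND[a·b] → w = 0.2688
R4: comfortable=0.64, full=0.42; AND[a·b] → w = 0.2688
Rules with consequent 'medium': {R2, R3} → strengths 0.3312, 0.2688
Aggregate via t-conorm [a + b − a·b]: 0.5110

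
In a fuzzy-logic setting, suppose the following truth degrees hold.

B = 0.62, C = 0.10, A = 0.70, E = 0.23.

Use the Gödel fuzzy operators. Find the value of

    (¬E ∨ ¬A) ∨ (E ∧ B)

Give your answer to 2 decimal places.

0.77

¬E = 1 − 0.23 = 0.77
¬A = 1 − 0.70 = 0.30
¬E ∨ ¬A = max(a, b) on (0.77, 0.30) = 0.77
E ∧ B = min(a, b) on (0.23, 0.62) = 0.23
(¬E ∨ ¬A) ∨ (E ∧ B) = max(a, b) on (0.77, 0.23) = 0.77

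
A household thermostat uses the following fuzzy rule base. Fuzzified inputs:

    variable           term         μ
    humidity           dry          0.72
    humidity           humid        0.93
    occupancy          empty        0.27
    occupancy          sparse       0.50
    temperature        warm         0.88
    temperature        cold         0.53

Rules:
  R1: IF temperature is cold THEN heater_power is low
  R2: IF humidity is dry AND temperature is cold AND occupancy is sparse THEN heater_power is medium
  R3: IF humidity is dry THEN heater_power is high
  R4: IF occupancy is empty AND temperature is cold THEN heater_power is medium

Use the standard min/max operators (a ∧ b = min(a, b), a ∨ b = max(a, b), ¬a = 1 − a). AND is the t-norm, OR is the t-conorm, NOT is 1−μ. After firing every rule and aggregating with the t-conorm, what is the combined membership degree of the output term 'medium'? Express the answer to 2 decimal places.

0.50

R1: cold=0.53 → w = 0.53
R2: dry=0.72, cold=0.53, sparse=0.50; AND[min(a, b)] → w = 0.50
R3: dry=0.72 → w = 0.72
R4: empty=0.27, cold=0.53; AND[min(a, b)] → w = 0.27
Rules with consequent 'medium': {R2, R4} → strengths 0.50, 0.27
Aggregate via t-conorm [max(a, b)]: 0.50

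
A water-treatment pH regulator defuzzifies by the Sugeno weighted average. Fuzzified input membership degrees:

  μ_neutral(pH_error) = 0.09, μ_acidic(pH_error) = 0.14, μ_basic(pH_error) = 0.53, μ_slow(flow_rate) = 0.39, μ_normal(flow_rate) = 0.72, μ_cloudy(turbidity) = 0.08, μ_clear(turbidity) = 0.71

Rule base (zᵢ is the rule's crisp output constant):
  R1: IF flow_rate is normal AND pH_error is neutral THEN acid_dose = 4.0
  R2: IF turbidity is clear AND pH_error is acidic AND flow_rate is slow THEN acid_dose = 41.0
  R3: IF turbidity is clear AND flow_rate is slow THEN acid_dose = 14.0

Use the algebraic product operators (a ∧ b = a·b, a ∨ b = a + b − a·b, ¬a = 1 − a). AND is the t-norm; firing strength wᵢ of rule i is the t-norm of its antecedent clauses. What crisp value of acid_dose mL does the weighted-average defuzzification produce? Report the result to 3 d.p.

15.048

R1 (z=4.0): normal=0.72, neutral=0.09; AND[a·b] → w = 0.0648
R2 (z=41.0): clear=0.71, acidic=0.14, slow=0.39; AND[a·b] → w = 0.0388
R3 (z=14.0): clear=0.71, slow=0.39; AND[a·b] → w = 0.2769
Weighted average = (0.0648·4.0 + 0.0388·41.0 + 0.2769·14.0) / (0.0648 + 0.0388 + 0.2769)
  = 5.7252 / 0.3805 = 15.048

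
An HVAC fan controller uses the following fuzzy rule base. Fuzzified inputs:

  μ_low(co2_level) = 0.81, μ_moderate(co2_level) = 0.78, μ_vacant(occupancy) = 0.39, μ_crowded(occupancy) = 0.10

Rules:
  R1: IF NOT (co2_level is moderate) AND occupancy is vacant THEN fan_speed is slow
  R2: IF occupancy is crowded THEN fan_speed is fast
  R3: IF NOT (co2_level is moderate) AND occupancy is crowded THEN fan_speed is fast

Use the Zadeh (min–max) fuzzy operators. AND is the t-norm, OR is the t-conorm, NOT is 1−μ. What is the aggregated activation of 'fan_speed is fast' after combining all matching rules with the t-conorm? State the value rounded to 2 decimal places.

R1: ¬moderate=1−0.78=0.22, vacant=0.39; AND[min(a, b)] → w = 0.22
R2: crowded=0.10 → w = 0.10
R3: ¬moderate=1−0.78=0.22, crowded=0.10; AND[min(a, b)] → w = 0.10
Rules with consequent 'fast': {R2, R3} → strengths 0.10, 0.10
Aggregate via t-conorm [max(a, b)]: 0.10

0.10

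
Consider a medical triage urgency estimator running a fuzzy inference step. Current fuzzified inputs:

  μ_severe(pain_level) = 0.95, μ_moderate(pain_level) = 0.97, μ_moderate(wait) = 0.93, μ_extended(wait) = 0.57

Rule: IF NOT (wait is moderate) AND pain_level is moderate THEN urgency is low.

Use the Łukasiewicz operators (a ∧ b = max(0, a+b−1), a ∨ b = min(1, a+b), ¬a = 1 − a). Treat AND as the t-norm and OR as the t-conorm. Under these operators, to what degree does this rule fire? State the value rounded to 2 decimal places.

0.04

firing strength: ¬moderate=1−0.93=0.07, moderate=0.97; AND[max(0, a+b−1)] → w = 0.04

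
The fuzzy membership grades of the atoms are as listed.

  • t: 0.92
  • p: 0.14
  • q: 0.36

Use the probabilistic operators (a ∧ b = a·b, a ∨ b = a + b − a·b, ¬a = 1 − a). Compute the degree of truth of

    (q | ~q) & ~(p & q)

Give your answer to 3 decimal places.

~q = 1 − 0.3600 = 0.6400
q | ~q = a + b − a·b on (0.3600, 0.6400) = 0.7696
p & q = a·b on (0.1400, 0.3600) = 0.0504
~(p & q) = 1 − 0.0504 = 0.9496
(q | ~q) & ~(p & q) = a·b on (0.7696, 0.9496) = 0.7308

0.731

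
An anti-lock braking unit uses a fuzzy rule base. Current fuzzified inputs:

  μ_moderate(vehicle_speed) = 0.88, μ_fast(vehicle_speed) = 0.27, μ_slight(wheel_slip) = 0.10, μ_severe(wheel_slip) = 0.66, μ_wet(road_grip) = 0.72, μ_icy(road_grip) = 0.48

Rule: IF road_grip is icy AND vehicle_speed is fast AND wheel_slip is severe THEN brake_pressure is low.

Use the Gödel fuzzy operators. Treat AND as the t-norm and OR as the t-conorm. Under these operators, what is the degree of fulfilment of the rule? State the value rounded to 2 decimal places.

0.27

firing strength: icy=0.48, fast=0.27, severe=0.66; AND[min(a, b)] → w = 0.27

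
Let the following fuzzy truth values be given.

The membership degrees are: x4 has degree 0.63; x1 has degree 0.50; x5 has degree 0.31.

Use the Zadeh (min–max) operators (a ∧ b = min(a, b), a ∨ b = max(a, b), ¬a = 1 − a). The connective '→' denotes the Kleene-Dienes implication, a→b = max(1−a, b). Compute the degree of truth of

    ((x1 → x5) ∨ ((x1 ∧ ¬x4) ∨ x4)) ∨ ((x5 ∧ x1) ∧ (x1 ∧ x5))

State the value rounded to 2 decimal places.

x1 → x5  [Kleene-Dienes: max(1−a, b)] with a=0.50, b=0.31 → 0.50
¬x4 = 1 − 0.63 = 0.37
x1 ∧ ¬x4 = min(a, b) on (0.50, 0.37) = 0.37
(x1 ∧ ¬x4) ∨ x4 = max(a, b) on (0.37, 0.63) = 0.63
(x1 → x5) ∨ ((x1 ∧ ¬x4) ∨ x4) = max(a, b) on (0.50, 0.63) = 0.63
x5 ∧ x1 = min(a, b) on (0.31, 0.50) = 0.31
x1 ∧ x5 = min(a, b) on (0.50, 0.31) = 0.31
(x5 ∧ x1) ∧ (x1 ∧ x5) = min(a, b) on (0.31, 0.31) = 0.31
((x1 → x5) ∨ ((x1 ∧ ¬x4) ∨ x4)) ∨ ((x5 ∧ x1) ∧ (x1 ∧ x5)) = max(a, b) on (0.63, 0.31) = 0.63

0.63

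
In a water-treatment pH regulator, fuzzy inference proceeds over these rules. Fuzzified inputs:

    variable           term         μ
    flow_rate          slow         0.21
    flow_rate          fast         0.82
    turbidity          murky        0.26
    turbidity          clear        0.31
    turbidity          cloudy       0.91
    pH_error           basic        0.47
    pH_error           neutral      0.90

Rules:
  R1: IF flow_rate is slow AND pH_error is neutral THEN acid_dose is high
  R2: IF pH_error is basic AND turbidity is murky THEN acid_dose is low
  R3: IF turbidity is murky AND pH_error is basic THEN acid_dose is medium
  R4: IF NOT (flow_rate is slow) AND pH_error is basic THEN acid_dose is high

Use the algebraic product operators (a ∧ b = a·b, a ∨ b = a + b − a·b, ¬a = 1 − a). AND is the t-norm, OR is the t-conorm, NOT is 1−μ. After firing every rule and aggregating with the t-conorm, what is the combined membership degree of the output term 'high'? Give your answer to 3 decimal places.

R1: slow=0.21, neutral=0.90; AND[a·b] → w = 0.1890
R2: basic=0.47, murky=0.26; AND[a·b] → w = 0.1222
R3: murky=0.26, basic=0.47; AND[a·b] → w = 0.1222
R4: ¬slow=1−0.21=0.79, basic=0.47; AND[a·b] → w = 0.3713
Rules with consequent 'high': {R1, R4} → strengths 0.1890, 0.3713
Aggregate via t-conorm [a + b − a·b]: 0.4901

0.490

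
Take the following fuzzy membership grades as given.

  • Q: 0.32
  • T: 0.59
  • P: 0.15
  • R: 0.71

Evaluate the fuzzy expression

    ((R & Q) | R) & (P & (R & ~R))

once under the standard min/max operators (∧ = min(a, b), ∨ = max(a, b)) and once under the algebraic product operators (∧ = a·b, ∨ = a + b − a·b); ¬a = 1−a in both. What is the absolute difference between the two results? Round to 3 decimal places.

0.126

Under standard min/max:
  R & Q = min(a, b) on (0.71, 0.32) = 0.32
  (R & Q) | R = max(a, b) on (0.32, 0.71) = 0.71
  ~R = 1 − 0.71 = 0.29
  R & ~R = min(a, b) on (0.71, 0.29) = 0.29
  P & (R & ~R) = min(a, b) on (0.15, 0.29) = 0.15
  ((R & Q) | R) & (P & (R & ~R)) = min(a, b) on (0.71, 0.15) = 0.15
  → value = 0.1500
Under algebraic product:
  R & Q = a·b on (0.7100, 0.3200) = 0.2272
  (R & Q) | R = a + b − a·b on (0.2272, 0.7100) = 0.7759
  ~R = 1 − 0.7100 = 0.2900
  R & ~R = a·b on (0.7100, 0.2900) = 0.2059
  P & (R & ~R) = a·b on (0.1500, 0.2059) = 0.0309
  ((R & Q) | R) & (P & (R & ~R)) = a·b on (0.7759, 0.0309) = 0.0240
  → value = 0.0240
|0.1500 − 0.0240| = 0.126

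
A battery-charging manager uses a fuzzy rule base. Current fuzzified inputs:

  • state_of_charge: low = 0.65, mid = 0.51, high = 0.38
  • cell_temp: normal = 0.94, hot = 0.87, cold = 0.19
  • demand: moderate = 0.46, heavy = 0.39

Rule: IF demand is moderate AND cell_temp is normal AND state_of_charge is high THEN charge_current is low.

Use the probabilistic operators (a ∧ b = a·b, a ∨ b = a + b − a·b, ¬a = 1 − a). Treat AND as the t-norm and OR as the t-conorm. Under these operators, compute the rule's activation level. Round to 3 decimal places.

firing strength: moderate=0.46, normal=0.94, high=0.38; AND[a·b] → w = 0.1643

0.164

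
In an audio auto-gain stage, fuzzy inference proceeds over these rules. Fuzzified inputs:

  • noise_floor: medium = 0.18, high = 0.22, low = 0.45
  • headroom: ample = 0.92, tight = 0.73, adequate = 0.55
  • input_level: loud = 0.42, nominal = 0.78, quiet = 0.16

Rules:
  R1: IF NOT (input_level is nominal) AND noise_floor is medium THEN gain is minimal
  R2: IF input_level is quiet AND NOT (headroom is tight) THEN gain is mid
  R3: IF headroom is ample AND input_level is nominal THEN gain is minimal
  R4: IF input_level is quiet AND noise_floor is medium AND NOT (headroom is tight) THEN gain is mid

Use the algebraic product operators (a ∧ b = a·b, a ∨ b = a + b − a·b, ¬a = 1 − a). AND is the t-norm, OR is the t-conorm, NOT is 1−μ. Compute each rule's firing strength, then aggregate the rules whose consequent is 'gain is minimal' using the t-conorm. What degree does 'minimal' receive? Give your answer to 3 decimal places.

0.729

R1: ¬nominal=1−0.78=0.22, medium=0.18; AND[a·b] → w = 0.0396
R2: quiet=0.16, ¬tight=1−0.73=0.27; AND[a·b] → w = 0.0432
R3: ample=0.92, nominal=0.78; AND[a·b] → w = 0.7176
R4: quiet=0.16, medium=0.18, ¬tight=1−0.73=0.27; AND[a·b] → w = 0.0078
Rules with consequent 'minimal': {R1, R3} → strengths 0.0396, 0.7176
Aggregate via t-conorm [a + b − a·b]: 0.7288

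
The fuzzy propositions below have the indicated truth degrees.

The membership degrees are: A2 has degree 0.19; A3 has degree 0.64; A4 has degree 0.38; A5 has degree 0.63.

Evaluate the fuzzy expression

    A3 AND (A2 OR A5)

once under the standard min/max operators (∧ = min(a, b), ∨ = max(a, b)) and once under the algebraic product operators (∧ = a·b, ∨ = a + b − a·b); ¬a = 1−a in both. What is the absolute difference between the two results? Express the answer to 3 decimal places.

0.182

Under standard min/max:
  A2 OR A5 = max(a, b) on (0.19, 0.63) = 0.63
  A3 AND (A2 OR A5) = min(a, b) on (0.64, 0.63) = 0.63
  → value = 0.6300
Under algebraic product:
  A2 OR A5 = a + b − a·b on (0.1900, 0.6300) = 0.7003
  A3 AND (A2 OR A5) = a·b on (0.6400, 0.7003) = 0.4482
  → value = 0.4482
|0.6300 − 0.4482| = 0.182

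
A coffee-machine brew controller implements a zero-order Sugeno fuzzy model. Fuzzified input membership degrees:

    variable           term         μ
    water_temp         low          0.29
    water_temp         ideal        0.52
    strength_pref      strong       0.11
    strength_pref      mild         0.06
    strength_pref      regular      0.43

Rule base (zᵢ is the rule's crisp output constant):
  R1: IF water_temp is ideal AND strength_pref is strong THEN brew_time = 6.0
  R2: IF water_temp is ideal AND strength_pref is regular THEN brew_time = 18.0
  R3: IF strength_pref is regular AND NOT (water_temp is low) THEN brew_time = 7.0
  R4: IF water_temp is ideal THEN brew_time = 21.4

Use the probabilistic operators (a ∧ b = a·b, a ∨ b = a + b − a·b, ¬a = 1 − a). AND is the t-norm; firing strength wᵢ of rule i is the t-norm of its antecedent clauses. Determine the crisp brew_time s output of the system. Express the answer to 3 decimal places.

R1 (z=6.0): ideal=0.52, strong=0.11; AND[a·b] → w = 0.0572
R2 (z=18.0): ideal=0.52, regular=0.43; AND[a·b] → w = 0.2236
R3 (z=7.0): regular=0.43, ¬low=1−0.29=0.71; AND[a·b] → w = 0.3053
R4 (z=21.4): ideal=0.52 → w = 0.5200
Weighted average = (0.0572·6.0 + 0.2236·18.0 + 0.3053·7.0 + 0.5200·21.4) / (0.0572 + 0.2236 + 0.3053 + 0.5200)
  = 17.6331 / 1.1061 = 15.942

15.942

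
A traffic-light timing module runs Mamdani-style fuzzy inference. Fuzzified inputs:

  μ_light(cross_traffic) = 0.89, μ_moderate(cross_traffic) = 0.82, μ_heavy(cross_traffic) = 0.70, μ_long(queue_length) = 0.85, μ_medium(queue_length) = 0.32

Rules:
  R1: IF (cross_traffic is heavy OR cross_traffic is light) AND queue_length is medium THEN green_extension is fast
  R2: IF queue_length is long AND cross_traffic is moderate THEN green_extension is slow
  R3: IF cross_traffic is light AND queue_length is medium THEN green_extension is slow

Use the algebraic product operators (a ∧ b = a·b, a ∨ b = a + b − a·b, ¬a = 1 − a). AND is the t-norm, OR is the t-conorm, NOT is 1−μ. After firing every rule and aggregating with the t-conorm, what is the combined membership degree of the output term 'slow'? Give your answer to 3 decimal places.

R1: (heavy=0.70 OR light=0.89) = 0.9670; AND[a·b] with medium=0.32 → w = 0.3094
R2: long=0.85, moderate=0.82; AND[a·b] → w = 0.6970
R3: light=0.89, medium=0.32; AND[a·b] → w = 0.2848
Rules with consequent 'slow': {R2, R3} → strengths 0.6970, 0.2848
Aggregate via t-conorm [a + b − a·b]: 0.7833

0.783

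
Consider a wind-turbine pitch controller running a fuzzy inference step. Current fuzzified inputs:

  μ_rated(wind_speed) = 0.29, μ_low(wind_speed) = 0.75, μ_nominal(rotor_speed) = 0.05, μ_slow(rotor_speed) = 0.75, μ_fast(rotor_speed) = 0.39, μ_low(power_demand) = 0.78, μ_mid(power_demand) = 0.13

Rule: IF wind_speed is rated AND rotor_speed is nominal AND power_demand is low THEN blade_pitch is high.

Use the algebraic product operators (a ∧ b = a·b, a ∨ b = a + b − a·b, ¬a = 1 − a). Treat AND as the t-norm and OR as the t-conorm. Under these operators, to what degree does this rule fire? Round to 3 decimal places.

0.011

firing strength: rated=0.29, nominal=0.05, low=0.78; AND[a·b] → w = 0.0113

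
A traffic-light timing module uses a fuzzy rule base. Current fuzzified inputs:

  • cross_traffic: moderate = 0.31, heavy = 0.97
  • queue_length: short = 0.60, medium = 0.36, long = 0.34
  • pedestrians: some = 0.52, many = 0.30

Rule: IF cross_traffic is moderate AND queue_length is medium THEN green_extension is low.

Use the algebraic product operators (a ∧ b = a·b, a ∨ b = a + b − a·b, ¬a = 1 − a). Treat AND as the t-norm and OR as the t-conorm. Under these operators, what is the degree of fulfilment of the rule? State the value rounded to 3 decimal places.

0.112

firing strength: moderate=0.31, medium=0.36; AND[a·b] → w = 0.1116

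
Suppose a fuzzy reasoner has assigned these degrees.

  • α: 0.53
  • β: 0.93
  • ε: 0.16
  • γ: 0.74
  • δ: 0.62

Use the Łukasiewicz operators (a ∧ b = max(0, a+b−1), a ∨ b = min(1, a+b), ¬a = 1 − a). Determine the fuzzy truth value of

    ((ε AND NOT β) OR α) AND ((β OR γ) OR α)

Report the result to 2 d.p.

NOT β = 1 − 0.93 = 0.07
ε AND NOT β = max(0, a+b−1) on (0.16, 0.07) = 0.00
(ε AND NOT β) OR α = min(1, a+b) on (0.00, 0.53) = 0.53
β OR γ = min(1, a+b) on (0.93, 0.74) = 1.00
(β OR γ) OR α = min(1, a+b) on (1.00, 0.53) = 1.00
((ε AND NOT β) OR α) AND ((β OR γ) OR α) = max(0, a+b−1) on (0.53, 1.00) = 0.53

0.53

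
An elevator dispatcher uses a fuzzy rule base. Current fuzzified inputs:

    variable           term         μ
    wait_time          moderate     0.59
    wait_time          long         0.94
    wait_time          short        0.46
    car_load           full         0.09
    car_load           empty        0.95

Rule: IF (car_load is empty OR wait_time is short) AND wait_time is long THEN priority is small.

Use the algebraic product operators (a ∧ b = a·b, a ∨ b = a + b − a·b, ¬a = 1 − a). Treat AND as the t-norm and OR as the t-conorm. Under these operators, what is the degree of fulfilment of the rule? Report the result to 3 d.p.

firing strength: (empty=0.95 OR short=0.46) = 0.9730; AND[a·b] with long=0.94 → w = 0.9146

0.915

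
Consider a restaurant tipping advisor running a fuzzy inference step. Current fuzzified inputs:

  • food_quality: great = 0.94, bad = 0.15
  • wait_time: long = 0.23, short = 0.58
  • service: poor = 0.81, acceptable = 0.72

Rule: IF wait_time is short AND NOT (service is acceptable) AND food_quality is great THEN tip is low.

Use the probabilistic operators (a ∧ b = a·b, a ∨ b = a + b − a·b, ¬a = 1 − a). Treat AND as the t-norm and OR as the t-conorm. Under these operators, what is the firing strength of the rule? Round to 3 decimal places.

firing strength: short=0.58, ¬acceptable=1−0.72=0.28, great=0.94; AND[a·b] → w = 0.1527

0.153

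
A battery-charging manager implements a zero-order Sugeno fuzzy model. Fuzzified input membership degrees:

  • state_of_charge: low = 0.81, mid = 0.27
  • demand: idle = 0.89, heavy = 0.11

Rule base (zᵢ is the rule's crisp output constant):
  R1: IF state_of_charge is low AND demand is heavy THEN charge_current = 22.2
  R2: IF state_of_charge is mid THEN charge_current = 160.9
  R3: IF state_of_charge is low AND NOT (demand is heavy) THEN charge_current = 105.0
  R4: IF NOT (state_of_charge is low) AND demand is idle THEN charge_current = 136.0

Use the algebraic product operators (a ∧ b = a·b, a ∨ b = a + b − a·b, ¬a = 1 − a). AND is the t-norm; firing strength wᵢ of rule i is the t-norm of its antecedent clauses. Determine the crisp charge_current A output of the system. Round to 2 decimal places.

115.37

R1 (z=22.2): low=0.81, heavy=0.11; AND[a·b] → w = 0.0891
R2 (z=160.9): mid=0.27 → w = 0.2700
R3 (z=105.0): low=0.81, ¬heavy=1−0.11=0.89; AND[a·b] → w = 0.7209
R4 (z=136.0): ¬low=1−0.81=0.19, idle=0.89; AND[a·b] → w = 0.1691
Weighted average = (0.0891·22.2 + 0.2700·160.9 + 0.7209·105.0 + 0.1691·136.0) / (0.0891 + 0.2700 + 0.7209 + 0.1691)
  = 144.1131 / 1.2491 = 115.37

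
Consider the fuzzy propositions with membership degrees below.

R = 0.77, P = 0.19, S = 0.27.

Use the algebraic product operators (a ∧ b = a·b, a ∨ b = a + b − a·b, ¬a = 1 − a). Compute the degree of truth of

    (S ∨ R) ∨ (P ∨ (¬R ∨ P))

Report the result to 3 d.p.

S ∨ R = a + b − a·b on (0.2700, 0.7700) = 0.8321
¬R = 1 − 0.7700 = 0.2300
¬R ∨ P = a + b − a·b on (0.2300, 0.1900) = 0.3763
P ∨ (¬R ∨ P) = a + b − a·b on (0.1900, 0.3763) = 0.4948
(S ∨ R) ∨ (P ∨ (¬R ∨ P)) = a + b − a·b on (0.8321, 0.4948) = 0.9152

0.915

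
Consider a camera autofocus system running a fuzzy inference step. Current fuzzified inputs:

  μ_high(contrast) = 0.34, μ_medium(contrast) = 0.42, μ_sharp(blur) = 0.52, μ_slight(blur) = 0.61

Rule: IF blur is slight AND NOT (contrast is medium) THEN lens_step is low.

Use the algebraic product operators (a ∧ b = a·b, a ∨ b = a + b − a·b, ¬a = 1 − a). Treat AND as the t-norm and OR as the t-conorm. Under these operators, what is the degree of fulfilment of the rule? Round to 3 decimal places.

firing strength: slight=0.61, ¬medium=1−0.42=0.58; AND[a·b] → w = 0.3538

0.354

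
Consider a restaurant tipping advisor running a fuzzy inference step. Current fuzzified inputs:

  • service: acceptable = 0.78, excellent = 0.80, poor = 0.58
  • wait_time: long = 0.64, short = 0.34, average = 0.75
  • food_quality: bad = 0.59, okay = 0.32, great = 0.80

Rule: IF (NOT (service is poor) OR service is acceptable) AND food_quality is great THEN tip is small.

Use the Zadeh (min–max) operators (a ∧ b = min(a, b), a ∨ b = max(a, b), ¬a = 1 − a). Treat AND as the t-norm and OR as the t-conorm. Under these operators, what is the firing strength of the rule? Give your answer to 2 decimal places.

0.78

firing strength: (¬poor=1−0.58=0.42 OR acceptable=0.78) = 0.78; AND[min(a, b)] with great=0.80 → w = 0.78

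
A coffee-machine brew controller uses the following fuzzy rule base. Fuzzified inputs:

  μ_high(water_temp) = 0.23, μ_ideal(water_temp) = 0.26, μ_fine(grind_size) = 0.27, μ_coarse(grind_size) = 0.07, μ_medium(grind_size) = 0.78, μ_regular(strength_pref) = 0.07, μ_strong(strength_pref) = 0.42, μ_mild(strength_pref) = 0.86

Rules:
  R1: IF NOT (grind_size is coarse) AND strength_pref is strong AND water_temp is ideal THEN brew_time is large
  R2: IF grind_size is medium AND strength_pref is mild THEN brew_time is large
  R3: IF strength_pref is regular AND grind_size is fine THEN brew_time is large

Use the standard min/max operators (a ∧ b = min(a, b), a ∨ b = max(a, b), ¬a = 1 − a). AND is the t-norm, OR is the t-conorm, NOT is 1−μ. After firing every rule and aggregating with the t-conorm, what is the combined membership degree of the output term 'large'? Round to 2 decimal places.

0.78

R1: ¬coarse=1−0.07=0.93, strong=0.42, ideal=0.26; AND[min(a, b)] → w = 0.26
R2: medium=0.78, mild=0.86; AND[min(a, b)] → w = 0.78
R3: regular=0.07, fine=0.27; AND[min(a, b)] → w = 0.07
Rules with consequent 'large': {R1, R2, R3} → strengths 0.26, 0.78, 0.07
Aggregate via t-conorm [max(a, b)]: 0.78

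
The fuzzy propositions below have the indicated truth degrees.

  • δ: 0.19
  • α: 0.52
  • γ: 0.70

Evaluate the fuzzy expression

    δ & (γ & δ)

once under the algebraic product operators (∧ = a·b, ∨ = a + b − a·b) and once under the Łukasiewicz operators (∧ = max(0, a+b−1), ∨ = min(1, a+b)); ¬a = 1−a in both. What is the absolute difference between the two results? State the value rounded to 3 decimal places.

Under algebraic product:
  γ & δ = a·b on (0.7000, 0.1900) = 0.1330
  δ & (γ & δ) = a·b on (0.1900, 0.1330) = 0.0253
  → value = 0.0253
Under Łukasiewicz:
  γ & δ = max(0, a+b−1) on (0.70, 0.19) = 0.00
  δ & (γ & δ) = max(0, a+b−1) on (0.19, 0.00) = 0.00
  → value = 0.0000
|0.0253 − 0.0000| = 0.025

0.025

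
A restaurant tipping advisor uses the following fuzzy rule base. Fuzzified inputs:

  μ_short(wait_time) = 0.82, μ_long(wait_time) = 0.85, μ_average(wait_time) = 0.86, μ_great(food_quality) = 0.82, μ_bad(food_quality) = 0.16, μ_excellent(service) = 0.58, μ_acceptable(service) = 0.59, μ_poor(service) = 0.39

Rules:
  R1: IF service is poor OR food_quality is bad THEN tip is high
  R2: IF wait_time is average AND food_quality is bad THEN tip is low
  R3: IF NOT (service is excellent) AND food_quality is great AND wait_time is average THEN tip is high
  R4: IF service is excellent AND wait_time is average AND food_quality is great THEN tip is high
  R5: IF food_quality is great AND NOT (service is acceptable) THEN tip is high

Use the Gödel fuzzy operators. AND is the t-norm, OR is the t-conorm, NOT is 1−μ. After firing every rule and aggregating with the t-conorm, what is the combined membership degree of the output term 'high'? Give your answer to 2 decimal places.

R1: poor=0.39, bad=0.16; OR[max(a, b)] → w = 0.39
R2: average=0.86, bad=0.16; AND[min(a, b)] → w = 0.16
R3: ¬excellent=1−0.58=0.42, great=0.82, average=0.86; AND[min(a, b)] → w = 0.42
R4: excellent=0.58, average=0.86, great=0.82; AND[min(a, b)] → w = 0.58
R5: great=0.82, ¬acceptable=1−0.59=0.41; AND[min(a, b)] → w = 0.41
Rules with consequent 'high': {R1, R3, R4, R5} → strengths 0.39, 0.42, 0.58, 0.41
Aggregate via t-conorm [max(a, b)]: 0.58

0.58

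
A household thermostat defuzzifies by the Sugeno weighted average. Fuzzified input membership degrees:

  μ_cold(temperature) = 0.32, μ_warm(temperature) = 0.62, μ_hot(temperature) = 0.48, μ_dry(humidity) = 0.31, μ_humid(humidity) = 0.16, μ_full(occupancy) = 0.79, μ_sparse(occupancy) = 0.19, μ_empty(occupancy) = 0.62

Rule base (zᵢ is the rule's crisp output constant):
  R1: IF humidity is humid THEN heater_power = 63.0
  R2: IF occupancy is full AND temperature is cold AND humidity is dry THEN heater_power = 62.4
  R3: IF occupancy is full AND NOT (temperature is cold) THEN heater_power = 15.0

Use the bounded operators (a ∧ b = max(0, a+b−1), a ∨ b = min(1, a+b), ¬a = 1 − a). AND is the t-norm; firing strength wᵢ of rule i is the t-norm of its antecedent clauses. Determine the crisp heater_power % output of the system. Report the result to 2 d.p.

27.19

R1 (z=63.0): humid=0.16 → w = 0.16
R2 (z=62.4): full=0.79, cold=0.32, dry=0.31; AND[max(0, a+b−1)] → w = 0.00
R3 (z=15.0): full=0.79, ¬cold=1−0.32=0.68; AND[max(0, a+b−1)] → w = 0.47
Weighted average = (0.16·63.0 + 0.00·62.4 + 0.47·15.0) / (0.16 + 0.00 + 0.47)
  = 17.1300 / 0.6300 = 27.19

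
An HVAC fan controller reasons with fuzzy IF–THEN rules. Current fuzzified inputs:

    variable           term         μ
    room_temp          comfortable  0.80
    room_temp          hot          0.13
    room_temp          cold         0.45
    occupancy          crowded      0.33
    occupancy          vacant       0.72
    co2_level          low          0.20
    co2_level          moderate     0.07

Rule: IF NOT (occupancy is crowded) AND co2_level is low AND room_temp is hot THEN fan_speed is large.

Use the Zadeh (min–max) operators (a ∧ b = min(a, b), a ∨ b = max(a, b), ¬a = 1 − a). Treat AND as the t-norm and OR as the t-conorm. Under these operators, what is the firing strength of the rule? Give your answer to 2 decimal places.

0.13

firing strength: ¬crowded=1−0.33=0.67, low=0.20, hot=0.13; AND[min(a, b)] → w = 0.13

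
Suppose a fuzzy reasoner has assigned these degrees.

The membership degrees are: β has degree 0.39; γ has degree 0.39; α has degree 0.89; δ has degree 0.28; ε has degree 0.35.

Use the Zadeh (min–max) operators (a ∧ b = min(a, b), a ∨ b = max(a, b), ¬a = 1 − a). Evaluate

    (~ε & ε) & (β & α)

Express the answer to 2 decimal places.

0.35

~ε = 1 − 0.35 = 0.65
~ε & ε = min(a, b) on (0.65, 0.35) = 0.35
β & α = min(a, b) on (0.39, 0.89) = 0.39
(~ε & ε) & (β & α) = min(a, b) on (0.35, 0.39) = 0.35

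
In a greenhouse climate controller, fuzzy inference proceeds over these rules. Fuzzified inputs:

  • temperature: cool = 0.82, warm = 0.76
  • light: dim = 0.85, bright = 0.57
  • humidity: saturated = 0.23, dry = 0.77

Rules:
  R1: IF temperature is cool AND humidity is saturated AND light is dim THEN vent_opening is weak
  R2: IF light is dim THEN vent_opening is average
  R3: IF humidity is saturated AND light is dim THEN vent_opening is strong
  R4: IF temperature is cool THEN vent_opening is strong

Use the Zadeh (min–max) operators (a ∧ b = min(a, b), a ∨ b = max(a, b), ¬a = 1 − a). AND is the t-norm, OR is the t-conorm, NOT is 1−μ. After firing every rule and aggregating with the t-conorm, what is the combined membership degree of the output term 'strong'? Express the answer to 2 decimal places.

R1: cool=0.82, saturated=0.23, dim=0.85; AND[min(a, b)] → w = 0.23
R2: dim=0.85 → w = 0.85
R3: saturated=0.23, dim=0.85; AND[min(a, b)] → w = 0.23
R4: cool=0.82 → w = 0.82
Rules with consequent 'strong': {R3, R4} → strengths 0.23, 0.82
Aggregate via t-conorm [max(a, b)]: 0.82

0.82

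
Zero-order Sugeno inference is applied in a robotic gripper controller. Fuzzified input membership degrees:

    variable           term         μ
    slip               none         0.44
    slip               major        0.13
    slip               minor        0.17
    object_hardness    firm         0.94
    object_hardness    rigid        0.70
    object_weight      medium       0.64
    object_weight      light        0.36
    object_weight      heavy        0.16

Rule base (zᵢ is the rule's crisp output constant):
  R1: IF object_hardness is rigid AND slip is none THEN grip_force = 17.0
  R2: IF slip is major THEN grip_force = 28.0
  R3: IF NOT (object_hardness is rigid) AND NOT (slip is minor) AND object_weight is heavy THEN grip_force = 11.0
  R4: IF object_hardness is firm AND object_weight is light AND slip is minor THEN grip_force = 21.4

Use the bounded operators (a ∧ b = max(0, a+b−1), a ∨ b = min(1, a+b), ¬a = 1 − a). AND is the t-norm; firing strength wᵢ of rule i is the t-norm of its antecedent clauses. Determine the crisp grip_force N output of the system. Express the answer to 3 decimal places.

R1 (z=17.0): rigid=0.70, none=0.44; AND[max(0, a+b−1)] → w = 0.14
R2 (z=28.0): major=0.13 → w = 0.13
R3 (z=11.0): ¬rigid=1−0.70=0.30, ¬minor=1−0.17=0.83, heavy=0.16; AND[max(0, a+b−1)] → w = 0.00
R4 (z=21.4): firm=0.94, light=0.36, minor=0.17; AND[max(0, a+b−1)] → w = 0.00
Weighted average = (0.14·17.0 + 0.13·28.0 + 0.00·11.0 + 0.00·21.4) / (0.14 + 0.13 + 0.00 + 0.00)
  = 6.0200 / 0.2700 = 22.296

22.296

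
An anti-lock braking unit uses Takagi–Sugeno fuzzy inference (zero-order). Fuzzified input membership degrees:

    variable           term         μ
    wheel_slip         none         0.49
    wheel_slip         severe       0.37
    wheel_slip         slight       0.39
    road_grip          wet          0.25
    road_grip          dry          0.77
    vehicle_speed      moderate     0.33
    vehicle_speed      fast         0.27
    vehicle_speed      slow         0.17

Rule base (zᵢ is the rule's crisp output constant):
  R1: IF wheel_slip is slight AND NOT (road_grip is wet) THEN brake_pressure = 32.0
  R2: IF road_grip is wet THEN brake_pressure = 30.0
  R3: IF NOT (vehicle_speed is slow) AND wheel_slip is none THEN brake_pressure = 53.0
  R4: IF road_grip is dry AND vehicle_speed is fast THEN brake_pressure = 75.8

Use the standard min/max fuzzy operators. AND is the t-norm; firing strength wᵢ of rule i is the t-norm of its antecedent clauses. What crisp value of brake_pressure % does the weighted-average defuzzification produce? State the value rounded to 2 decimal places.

47.44

R1 (z=32.0): slight=0.39, ¬wet=1−0.25=0.75; AND[min(a, b)] → w = 0.39
R2 (z=30.0): wet=0.25 → w = 0.25
R3 (z=53.0): ¬slow=1−0.17=0.83, none=0.49; AND[min(a, b)] → w = 0.49
R4 (z=75.8): dry=0.77, fast=0.27; AND[min(a, b)] → w = 0.27
Weighted average = (0.39·32.0 + 0.25·30.0 + 0.49·53.0 + 0.27·75.8) / (0.39 + 0.25 + 0.49 + 0.27)
  = 66.4160 / 1.4000 = 47.44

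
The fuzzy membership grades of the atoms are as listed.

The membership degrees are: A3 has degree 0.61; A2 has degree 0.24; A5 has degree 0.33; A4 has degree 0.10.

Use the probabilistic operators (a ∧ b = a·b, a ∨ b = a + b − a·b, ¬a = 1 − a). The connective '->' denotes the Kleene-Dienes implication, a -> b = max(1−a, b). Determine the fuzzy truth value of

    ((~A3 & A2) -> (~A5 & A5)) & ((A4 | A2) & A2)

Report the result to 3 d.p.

0.069

~A3 = 1 − 0.6100 = 0.3900
~A3 & A2 = a·b on (0.3900, 0.2400) = 0.0936
~A5 = 1 − 0.3300 = 0.6700
~A5 & A5 = a·b on (0.6700, 0.3300) = 0.2211
(~A3 & A2) -> (~A5 & A5)  [Kleene-Dienes: max(1−a, b)] with a=0.0936, b=0.2211 → 0.9064
A4 | A2 = a + b − a·b on (0.1000, 0.2400) = 0.3160
(A4 | A2) & A2 = a·b on (0.3160, 0.2400) = 0.0758
((~A3 & A2) -> (~A5 & A5)) & ((A4 | A2) & A2) = a·b on (0.9064, 0.0758) = 0.0687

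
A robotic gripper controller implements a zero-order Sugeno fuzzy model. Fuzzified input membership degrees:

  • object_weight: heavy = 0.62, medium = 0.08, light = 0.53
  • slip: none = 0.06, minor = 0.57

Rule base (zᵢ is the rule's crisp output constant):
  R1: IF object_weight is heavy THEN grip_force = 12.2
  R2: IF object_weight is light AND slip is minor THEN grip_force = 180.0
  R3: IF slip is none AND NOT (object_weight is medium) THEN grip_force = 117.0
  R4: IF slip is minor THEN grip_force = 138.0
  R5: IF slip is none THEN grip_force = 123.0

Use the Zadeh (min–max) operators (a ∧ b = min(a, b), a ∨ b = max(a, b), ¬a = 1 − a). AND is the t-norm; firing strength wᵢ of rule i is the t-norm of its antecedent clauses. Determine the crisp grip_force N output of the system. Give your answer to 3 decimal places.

R1 (z=12.2): heavy=0.62 → w = 0.62
R2 (z=180.0): light=0.53, minor=0.57; AND[min(a, b)] → w = 0.53
R3 (z=117.0): none=0.06, ¬medium=1−0.08=0.92; AND[min(a, b)] → w = 0.06
R4 (z=138.0): minor=0.57 → w = 0.57
R5 (z=123.0): none=0.06 → w = 0.06
Weighted average = (0.62·12.2 + 0.53·180.0 + 0.06·117.0 + 0.57·138.0 + 0.06·123.0) / (0.62 + 0.53 + 0.06 + 0.57 + 0.06)
  = 196.0240 / 1.8400 = 106.535

106.535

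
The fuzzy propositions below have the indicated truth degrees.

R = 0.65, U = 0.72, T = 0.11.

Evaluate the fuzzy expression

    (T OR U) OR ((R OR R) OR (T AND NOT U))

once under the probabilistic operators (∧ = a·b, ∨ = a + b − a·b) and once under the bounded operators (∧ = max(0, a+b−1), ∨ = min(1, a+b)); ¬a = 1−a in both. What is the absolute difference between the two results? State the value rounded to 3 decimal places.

Under probabilistic:
  T OR U = a + b − a·b on (0.1100, 0.7200) = 0.7508
  R OR R = a + b − a·b on (0.6500, 0.6500) = 0.8775
  NOT U = 1 − 0.7200 = 0.2800
  T AND NOT U = a·b on (0.1100, 0.2800) = 0.0308
  (R OR R) OR (T AND NOT U) = a + b − a·b on (0.8775, 0.0308) = 0.8813
  (T OR U) OR ((R OR R) OR (T AND NOT U)) = a + b − a·b on (0.7508, 0.8813) = 0.9704
  → value = 0.9704
Under bounded:
  T OR U = min(1, a+b) on (0.11, 0.72) = 0.83
  R OR R = min(1, a+b) on (0.65, 0.65) = 1.00
  NOT U = 1 − 0.72 = 0.28
  T AND NOT U = max(0, a+b−1) on (0.11, 0.28) = 0.00
  (R OR R) OR (T AND NOT U) = min(1, a+b) on (1.00, 0.00) = 1.00
  (T OR U) OR ((R OR R) OR (T AND NOT U)) = min(1, a+b) on (0.83, 1.00) = 1.00
  → value = 1.0000
|0.9704 − 1.0000| = 0.030

0.030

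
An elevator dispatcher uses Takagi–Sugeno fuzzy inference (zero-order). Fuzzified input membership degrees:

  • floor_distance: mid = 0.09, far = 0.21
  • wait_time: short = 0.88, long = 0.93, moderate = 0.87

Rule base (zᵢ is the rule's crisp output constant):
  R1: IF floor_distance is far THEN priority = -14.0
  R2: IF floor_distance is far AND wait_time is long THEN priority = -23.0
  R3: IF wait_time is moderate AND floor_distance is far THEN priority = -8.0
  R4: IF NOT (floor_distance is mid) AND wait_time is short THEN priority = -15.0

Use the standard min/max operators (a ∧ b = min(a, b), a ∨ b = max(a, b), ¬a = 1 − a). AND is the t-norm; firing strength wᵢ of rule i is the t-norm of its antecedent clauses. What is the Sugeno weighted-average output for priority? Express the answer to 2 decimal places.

R1 (z=-14.0): far=0.21 → w = 0.21
R2 (z=-23.0): far=0.21, long=0.93; AND[min(a, b)] → w = 0.21
R3 (z=-8.0): moderate=0.87, far=0.21; AND[min(a, b)] → w = 0.21
R4 (z=-15.0): ¬mid=1−0.09=0.91, short=0.88; AND[min(a, b)] → w = 0.88
Weighted average = (0.21·-14.0 + 0.21·-23.0 + 0.21·-8.0 + 0.88·-15.0) / (0.21 + 0.21 + 0.21 + 0.88)
  = -22.6500 / 1.5100 = -15.00

-15.00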